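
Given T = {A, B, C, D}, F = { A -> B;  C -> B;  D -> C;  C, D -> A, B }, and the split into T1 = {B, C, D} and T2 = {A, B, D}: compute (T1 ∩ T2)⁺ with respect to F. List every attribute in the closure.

T1 ∩ T2 = {B, D}.
D → C applies, adding C
C, D → A, B applies, adding A
Closure: {A, B, C, D}.

A, B, C, D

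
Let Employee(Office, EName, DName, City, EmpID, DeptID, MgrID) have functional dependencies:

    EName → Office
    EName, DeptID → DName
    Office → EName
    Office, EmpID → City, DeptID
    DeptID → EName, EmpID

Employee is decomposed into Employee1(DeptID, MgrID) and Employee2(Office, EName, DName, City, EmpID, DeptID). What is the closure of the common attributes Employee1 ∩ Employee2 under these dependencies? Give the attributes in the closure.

Office, EName, DName, City, EmpID, DeptID

Employee1 ∩ Employee2 = {DeptID}.
DeptID → EName, EmpID applies, adding EName, EmpID
EName → Office applies, adding Office
EName, DeptID → DName applies, adding DName
Office, EmpID → City, DeptID applies, adding City
Closure: {Office, EName, DName, City, EmpID, DeptID}.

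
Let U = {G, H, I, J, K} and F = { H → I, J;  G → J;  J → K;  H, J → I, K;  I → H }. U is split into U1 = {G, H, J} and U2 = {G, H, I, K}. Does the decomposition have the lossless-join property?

Yes

Common attributes: U1 ∩ U2 = {G, H}.
Closure of {G, H}: H → I, J applies, adding I, J; J → K applies, adding K. So (G, H)⁺ = {G, H, I, J, K}.
This closure contains every attribute of U1, so U1 ∩ U2 → U1. The join is lossless.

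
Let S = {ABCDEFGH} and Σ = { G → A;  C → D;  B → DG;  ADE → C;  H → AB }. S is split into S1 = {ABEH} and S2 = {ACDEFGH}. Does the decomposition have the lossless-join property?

Common attributes: S1 ∩ S2 = {AEH}.
Closure of {AEH}: H → AB applies, adding B; B → DG applies, adding DG; ADE → C applies, adding C. So (AEH)⁺ = {ABCDEGH}.
This closure contains every attribute of S1, so S1 ∩ S2 → S1. The join is lossless.

Yes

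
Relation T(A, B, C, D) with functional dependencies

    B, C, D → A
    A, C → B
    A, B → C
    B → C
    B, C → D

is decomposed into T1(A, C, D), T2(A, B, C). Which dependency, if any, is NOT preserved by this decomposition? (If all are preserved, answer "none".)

B, C, D → A: restricted closure across fragments reaches A.
A, C → B lies within T2.
A, B → C lies within T2.
B → C lies within T2.
B, C → D: restricted closure across fragments reaches D.
Every dependency is enforceable on the fragments, so the decomposition is dependency-preserving.

none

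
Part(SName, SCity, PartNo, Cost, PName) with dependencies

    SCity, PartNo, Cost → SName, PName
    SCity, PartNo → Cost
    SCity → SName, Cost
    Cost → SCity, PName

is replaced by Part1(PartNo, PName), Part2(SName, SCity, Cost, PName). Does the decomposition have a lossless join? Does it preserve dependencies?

lossy but dependency-preserving

Lossless test: (PName)⁺ = {PName}, which is a superkey of neither fragment — lossy.
Dependency preservation: SCity, PartNo, Cost → SName, PName; SCity, PartNo → Cost are not contained in any single fragment, but the restricted closure of each left-hand side across the fragments still reaches the right-hand side; the remaining FDs each lie inside some fragment. All dependencies are preserved.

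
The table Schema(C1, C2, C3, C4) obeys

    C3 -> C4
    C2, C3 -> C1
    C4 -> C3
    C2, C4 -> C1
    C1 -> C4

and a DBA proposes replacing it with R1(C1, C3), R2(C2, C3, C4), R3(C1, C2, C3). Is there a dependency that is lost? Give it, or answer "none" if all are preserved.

none

C3 → C4 lies within R2.
C2, C3 → C1 lies within R3.
C4 → C3 lies within R2.
C2, C4 → C1: restricted closure across fragments reaches C1.
C1 → C4: restricted closure across fragments reaches C4.
Every dependency is enforceable on the fragments, so the decomposition is dependency-preserving.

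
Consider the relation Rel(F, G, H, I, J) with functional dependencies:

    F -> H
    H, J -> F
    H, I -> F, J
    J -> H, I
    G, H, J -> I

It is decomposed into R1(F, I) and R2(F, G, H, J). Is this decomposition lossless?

Common attributes: R1 ∩ R2 = {F}.
Closure of {F}: F → H applies, adding H. So (F)⁺ = {F, H}.
The closure contains neither all of R1 = {F, I} nor all of R2 = {F, G, H, J}, so the common attributes are not a superkey of either fragment. The join is lossy.

No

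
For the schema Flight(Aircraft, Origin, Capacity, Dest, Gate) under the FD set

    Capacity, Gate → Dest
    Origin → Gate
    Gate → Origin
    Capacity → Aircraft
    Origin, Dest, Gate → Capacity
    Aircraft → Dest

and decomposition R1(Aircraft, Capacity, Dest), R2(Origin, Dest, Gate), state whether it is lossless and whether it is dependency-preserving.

Lossless test: (Dest)⁺ = {Dest}, which is a superkey of neither fragment — lossy.
Dependency preservation: the restricted closure of {Origin, Dest, Gate} across the fragments never reaches {Capacity}, so Origin, Dest, Gate → Capacity cannot be enforced without a join — not preserved.

lossy and not dependency-preserving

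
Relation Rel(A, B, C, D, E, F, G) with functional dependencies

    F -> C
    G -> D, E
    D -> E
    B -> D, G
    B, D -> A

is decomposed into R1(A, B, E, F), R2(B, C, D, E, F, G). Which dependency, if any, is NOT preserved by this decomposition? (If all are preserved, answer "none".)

none

F → C lies within R2.
G → D, E lies within R2.
D → E lies within R2.
B → D, G lies within R2.
B, D → A: restricted closure across fragments reaches A.
Every dependency is enforceable on the fragments, so the decomposition is dependency-preserving.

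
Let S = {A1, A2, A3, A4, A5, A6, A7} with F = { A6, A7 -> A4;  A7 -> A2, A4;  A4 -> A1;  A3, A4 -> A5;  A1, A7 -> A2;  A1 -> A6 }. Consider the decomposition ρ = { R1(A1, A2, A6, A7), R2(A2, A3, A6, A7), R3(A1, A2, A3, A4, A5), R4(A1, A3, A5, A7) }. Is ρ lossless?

Chase test. Columns are A1, A2, A3, A4, A5, A6, A7; row i has aⱼ where attribute j ∈ Ri, else bᵢⱼ.
Initial tableau (one row per fragment):
  row 1: a1 a2 b13 b14 b15 a6 a7
  row 2: b21 a2 a3 b24 b25 a6 a7
  row 3: a1 a2 a3 a4 a5 b36 b37
  row 4: a1 b42 a3 b44 a5 b46 a7
Rows 1 and 2 agree on A6, A7; apply A6, A7→A4 and equate their A4 entries.
Rows 1 and 4 agree on A7; apply A7→A2, A4 and equate their A2, A4 entries.
Rows 1 and 2 agree on A4; apply A4→A1 and equate their A1 entries.
Rows 2 and 4 agree on A3, A4; apply A3, A4→A5 and equate their A5 entries.
Rows 1 and 3 agree on A1; apply A1→A6 and equate their A6 entries.
Rows 1 and 4 agree on A1; apply A1→A6 and equate their A6 entries.
No row becomes fully distinguished — the join is lossy.

No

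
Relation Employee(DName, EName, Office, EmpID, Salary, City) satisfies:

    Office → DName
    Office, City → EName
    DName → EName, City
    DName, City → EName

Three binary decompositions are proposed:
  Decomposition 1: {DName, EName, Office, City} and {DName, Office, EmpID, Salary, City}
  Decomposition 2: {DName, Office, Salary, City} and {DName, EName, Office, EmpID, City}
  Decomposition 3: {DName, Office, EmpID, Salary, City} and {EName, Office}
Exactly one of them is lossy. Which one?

Decomposition 1: common = {DName, Office, City}, closure = {DName, EName, Office, City} → lossless.
Decomposition 2: common = {DName, Office, City}, closure = {DName, EName, Office, City} → lossy.
Decomposition 3: common = {Office}, closure = {DName, EName, Office, City} → lossless.

Decomposition 2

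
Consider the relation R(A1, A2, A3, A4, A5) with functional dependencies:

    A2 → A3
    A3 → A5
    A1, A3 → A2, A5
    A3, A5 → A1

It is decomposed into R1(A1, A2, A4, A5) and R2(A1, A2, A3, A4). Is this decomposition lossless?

Common attributes: R1 ∩ R2 = {A1, A2, A4}.
Closure of {A1, A2, A4}: A2 → A3 applies, adding A3; A3 → A5 applies, adding A5. So (A1, A2, A4)⁺ = {A1, A2, A3, A4, A5}.
This closure contains every attribute of R1, so R1 ∩ R2 → R1. The join is lossless.

Yes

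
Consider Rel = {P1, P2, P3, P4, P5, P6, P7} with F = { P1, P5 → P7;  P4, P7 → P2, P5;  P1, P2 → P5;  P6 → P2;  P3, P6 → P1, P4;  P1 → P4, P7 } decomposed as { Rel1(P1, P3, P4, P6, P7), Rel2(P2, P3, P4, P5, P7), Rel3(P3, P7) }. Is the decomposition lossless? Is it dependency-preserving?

Lossless test (chase): Rows 1 and 2 agree on P4, P7; apply P4, P7→P2, P5 and equate their P2, P5 entries. Row 1 is now all distinguished symbols — the join is lossless.
Dependency preservation: the restricted closure of {P6} across the fragments never reaches {P2}, so P6 → P2 cannot be enforced without a join — not preserved.

lossless but not dependency-preserving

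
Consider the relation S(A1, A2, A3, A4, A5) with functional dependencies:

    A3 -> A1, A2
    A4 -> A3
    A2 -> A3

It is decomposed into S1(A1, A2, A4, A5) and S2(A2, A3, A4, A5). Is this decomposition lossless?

Common attributes: S1 ∩ S2 = {A2, A4, A5}.
Closure of {A2, A4, A5}: A4 → A3 applies, adding A3; A3 → A1, A2 applies, adding A1. So (A2, A4, A5)⁺ = {A1, A2, A3, A4, A5}.
This closure contains every attribute of S1, so S1 ∩ S2 → S1. The join is lossless.

Yes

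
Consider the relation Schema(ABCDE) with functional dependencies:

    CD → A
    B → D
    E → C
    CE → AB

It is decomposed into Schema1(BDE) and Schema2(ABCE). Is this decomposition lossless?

Yes

Common attributes: Schema1 ∩ Schema2 = {BE}.
Closure of {BE}: B → D applies, adding D; E → C applies, adding C; CE → AB applies, adding A. So (BE)⁺ = {ABCDE}.
This closure contains every attribute of Schema1, so Schema1 ∩ Schema2 → Schema1. The join is lossless.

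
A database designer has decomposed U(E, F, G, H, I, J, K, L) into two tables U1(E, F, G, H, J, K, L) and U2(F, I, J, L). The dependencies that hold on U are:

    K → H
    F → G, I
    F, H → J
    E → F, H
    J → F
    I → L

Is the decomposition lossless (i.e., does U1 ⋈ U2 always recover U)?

Yes

Common attributes: U1 ∩ U2 = {F, J, L}.
Closure of {F, J, L}: F → G, I applies, adding G, I. So (F, J, L)⁺ = {F, G, I, J, L}.
This closure contains every attribute of U2, so U1 ∩ U2 → U2. The join is lossless.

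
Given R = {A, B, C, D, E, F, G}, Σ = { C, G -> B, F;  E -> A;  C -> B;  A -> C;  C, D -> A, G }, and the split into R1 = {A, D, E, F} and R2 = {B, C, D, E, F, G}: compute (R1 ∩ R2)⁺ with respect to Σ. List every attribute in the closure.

A, B, C, D, E, F, G

R1 ∩ R2 = {D, E, F}.
E → A applies, adding A
A → C applies, adding C
C, D → A, G applies, adding G
C, G → B, F applies, adding B
Closure: {A, B, C, D, E, F, G}.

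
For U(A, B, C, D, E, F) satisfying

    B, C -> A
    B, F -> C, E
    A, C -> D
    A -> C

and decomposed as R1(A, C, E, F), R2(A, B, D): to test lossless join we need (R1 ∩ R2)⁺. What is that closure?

A, C, D

R1 ∩ R2 = {A}.
A → C applies, adding C
A, C → D applies, adding D
Closure: {A, C, D}.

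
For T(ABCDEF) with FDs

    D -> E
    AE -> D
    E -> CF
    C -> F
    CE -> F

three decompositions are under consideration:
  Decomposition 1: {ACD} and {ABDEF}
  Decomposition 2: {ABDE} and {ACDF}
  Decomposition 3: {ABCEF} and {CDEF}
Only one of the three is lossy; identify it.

Decomposition 1: common = {AD}, closure = {ACDEF} → lossless.
Decomposition 2: common = {AD}, closure = {ACDEF} → lossless.
Decomposition 3: common = {CEF}, closure = {CEF} → lossy.

Decomposition 3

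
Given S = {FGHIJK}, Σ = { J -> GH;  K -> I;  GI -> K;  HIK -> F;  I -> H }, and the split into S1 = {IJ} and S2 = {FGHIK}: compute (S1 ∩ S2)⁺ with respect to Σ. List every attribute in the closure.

S1 ∩ S2 = {I}.
I → H applies, adding H
Closure: {HI}.

HI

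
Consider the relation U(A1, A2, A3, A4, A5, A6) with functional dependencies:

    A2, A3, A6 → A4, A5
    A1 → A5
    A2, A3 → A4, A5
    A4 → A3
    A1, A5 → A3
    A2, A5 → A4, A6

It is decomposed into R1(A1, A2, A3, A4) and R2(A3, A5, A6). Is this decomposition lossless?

No

Common attributes: R1 ∩ R2 = {A3}.
No dependency enlarges {A3}, so (A3)⁺ = {A3}.
The closure contains neither all of R1 = {A1, A2, A3, A4} nor all of R2 = {A3, A5, A6}, so the common attributes are not a superkey of either fragment. The join is lossy.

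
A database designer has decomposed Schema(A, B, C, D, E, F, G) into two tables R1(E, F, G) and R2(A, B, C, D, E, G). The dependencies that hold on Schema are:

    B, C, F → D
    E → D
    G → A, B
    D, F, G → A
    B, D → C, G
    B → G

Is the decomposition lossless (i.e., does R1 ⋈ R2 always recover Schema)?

Common attributes: R1 ∩ R2 = {E, G}.
Closure of {E, G}: E → D applies, adding D; G → A, B applies, adding A, B; B, D → C, G applies, adding C. So (E, G)⁺ = {A, B, C, D, E, G}.
This closure contains every attribute of R2, so R1 ∩ R2 → R2. The join is lossless.

Yes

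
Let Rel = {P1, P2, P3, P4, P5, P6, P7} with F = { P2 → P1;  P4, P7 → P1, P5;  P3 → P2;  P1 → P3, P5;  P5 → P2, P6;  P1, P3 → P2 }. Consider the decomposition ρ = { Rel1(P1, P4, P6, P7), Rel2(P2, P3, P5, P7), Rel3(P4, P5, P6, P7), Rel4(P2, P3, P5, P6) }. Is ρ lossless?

Chase test. Columns are P1, P2, P3, P4, P5, P6, P7; row i has aⱼ where attribute j ∈ Reli, else bᵢⱼ.
Initial tableau (one row per fragment):
  row 1: a1 b12 b13 a4 b15 a6 a7
  row 2: b21 a2 a3 b24 a5 b26 a7
  row 3: b31 b32 b33 a4 a5 a6 a7
  row 4: b41 a2 a3 b44 a5 a6 b47
Rows 2 and 4 agree on P2; apply P2→P1 and equate their P1 entries.
Rows 1 and 3 agree on P4, P7; apply P4, P7→P1, P5 and equate their P1, P5 entries.
Rows 1 and 3 agree on P1; apply P1→P3, P5 and equate their P3, P5 entries.
Rows 1 and 2 agree on P5; apply P5→P2, P6 and equate their P2, P6 entries.
Rows 1 and 3 agree on P5; apply P5→P2, P6 and equate their P2, P6 entries.
Rows 1 and 2 agree on P2; apply P2→P1 and equate their P1 entries.
Rows 1 and 2 agree on P1; apply P1→P3, P5 and equate their P3, P5 entries.
Row 1 is now all distinguished symbols — the join is lossless.

Yes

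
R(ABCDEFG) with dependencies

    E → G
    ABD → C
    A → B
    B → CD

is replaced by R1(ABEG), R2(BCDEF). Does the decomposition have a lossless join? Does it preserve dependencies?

Lossless test: (BE)⁺ = {BCDEG}, which is a superkey of neither fragment — lossy.
Dependency preservation: ABD → C is not contained in any single fragment, but the restricted closure of its left-hand side across the fragments still reaches the right-hand side; the remaining FDs each lie inside some fragment. All dependencies are preserved.

lossy but dependency-preserving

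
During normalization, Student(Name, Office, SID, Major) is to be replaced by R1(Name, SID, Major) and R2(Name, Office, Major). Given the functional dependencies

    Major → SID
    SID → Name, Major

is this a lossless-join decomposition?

Common attributes: R1 ∩ R2 = {Name, Major}.
Closure of {Name, Major}: Major → SID applies, adding SID. So (Name, Major)⁺ = {Name, SID, Major}.
This closure contains every attribute of R1, so R1 ∩ R2 → R1. The join is lossless.

Yes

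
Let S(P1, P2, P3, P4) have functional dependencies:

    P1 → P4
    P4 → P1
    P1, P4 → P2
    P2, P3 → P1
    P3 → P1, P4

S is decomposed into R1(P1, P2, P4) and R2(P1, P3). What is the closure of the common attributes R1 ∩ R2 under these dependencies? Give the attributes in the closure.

R1 ∩ R2 = {P1}.
P1 → P4 applies, adding P4
P1, P4 → P2 applies, adding P2
Closure: {P1, P2, P4}.

P1, P2, P4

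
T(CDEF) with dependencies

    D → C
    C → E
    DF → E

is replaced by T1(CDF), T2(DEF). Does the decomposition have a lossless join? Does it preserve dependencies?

lossless but not dependency-preserving

Lossless test: (DF)⁺ = {CDEF}, which contains all of one fragment — lossless.
Dependency preservation: the restricted closure of {C} across the fragments never reaches {E}, so C → E cannot be enforced without a join — not preserved.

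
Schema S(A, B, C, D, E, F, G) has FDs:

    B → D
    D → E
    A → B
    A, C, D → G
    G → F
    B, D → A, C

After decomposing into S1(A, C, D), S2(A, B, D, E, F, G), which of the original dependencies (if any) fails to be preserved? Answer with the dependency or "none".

none

B → D lies within S2.
D → E lies within S2.
A → B lies within S2.
A, C, D → G: restricted closure across fragments reaches G.
G → F lies within S2.
B, D → A, C: restricted closure across fragments reaches A, C.
Every dependency is enforceable on the fragments, so the decomposition is dependency-preserving.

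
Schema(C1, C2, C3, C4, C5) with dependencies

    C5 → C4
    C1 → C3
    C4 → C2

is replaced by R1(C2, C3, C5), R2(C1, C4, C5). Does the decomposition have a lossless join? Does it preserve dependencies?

Lossless test: (C5)⁺ = {C2, C4, C5}, which is a superkey of neither fragment — lossy.
Dependency preservation: the restricted closure of {C1} across the fragments never reaches {C3}, so C1 → C3 cannot be enforced without a join — not preserved.

lossy and not dependency-preserving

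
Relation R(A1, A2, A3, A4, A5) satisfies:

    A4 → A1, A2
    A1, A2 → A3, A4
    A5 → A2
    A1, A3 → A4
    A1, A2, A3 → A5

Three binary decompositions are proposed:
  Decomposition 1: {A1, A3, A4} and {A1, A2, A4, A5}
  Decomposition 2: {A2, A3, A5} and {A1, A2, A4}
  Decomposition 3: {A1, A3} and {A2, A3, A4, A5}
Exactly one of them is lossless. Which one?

Decomposition 1: common = {A1, A4}, closure = {A1, A2, A3, A4, A5} → lossless.
Decomposition 2: common = {A2}, closure = {A2} → lossy.
Decomposition 3: common = {A3}, closure = {A3} → lossy.

Decomposition 1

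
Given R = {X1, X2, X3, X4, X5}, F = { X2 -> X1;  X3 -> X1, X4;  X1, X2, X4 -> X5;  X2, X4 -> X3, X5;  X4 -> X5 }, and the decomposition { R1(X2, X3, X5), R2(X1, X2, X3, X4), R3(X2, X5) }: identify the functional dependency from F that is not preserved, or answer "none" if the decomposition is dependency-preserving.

X4 -> X5

Check X4 → X5: no single fragment contains all of {X4, X5}, and the restricted closure of {X4} across the fragments never reaches {X5}.
X2 → X1 is preserved.
X3 → X1, X4 is preserved.
X1, X2, X4 → X5 is preserved.
X2, X4 → X3, X5 is preserved.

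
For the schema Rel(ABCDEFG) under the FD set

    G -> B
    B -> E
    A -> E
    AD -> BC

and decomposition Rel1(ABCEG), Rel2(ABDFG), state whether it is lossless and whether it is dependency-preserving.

lossy and not dependency-preserving

Lossless test: (ABG)⁺ = {ABEG}, which is a superkey of neither fragment — lossy.
Dependency preservation: the restricted closure of {AD} across the fragments never reaches {BC}, so AD → BC cannot be enforced without a join — not preserved.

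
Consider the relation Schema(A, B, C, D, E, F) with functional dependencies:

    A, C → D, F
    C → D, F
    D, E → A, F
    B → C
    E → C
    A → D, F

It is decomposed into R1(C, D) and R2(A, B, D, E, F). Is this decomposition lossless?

No

Common attributes: R1 ∩ R2 = {D}.
No dependency enlarges {D}, so (D)⁺ = {D}.
The closure contains neither all of R1 = {C, D} nor all of R2 = {A, B, D, E, F}, so the common attributes are not a superkey of either fragment. The join is lossy.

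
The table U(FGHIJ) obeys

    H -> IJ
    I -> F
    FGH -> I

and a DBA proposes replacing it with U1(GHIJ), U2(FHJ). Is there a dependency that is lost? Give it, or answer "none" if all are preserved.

Check I → F: no single fragment contains all of {FI}, and the restricted closure of {I} across the fragments never reaches {F}.
H → IJ is preserved.
FGH → I is preserved.

I -> F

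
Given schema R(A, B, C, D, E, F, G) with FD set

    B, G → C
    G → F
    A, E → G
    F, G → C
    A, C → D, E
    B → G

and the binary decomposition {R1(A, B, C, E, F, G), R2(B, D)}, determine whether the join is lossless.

Common attributes: R1 ∩ R2 = {B}.
Closure of {B}: B → G applies, adding G; B, G → C applies, adding C; G → F applies, adding F. So (B)⁺ = {B, C, F, G}.
The closure contains neither all of R1 = {A, B, C, E, F, G} nor all of R2 = {B, D}, so the common attributes are not a superkey of either fragment. The join is lossy.

No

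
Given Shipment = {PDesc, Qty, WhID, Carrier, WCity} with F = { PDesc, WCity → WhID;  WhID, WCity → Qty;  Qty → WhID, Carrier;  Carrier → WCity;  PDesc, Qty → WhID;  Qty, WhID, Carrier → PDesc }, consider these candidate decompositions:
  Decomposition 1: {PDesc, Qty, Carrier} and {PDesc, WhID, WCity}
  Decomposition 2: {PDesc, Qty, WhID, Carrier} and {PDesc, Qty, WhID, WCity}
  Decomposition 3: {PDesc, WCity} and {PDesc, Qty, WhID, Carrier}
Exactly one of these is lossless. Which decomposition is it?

Decomposition 2

Decomposition 1: common = {PDesc}, closure = {PDesc} → lossy.
Decomposition 2: common = {PDesc, Qty, WhID}, closure = {PDesc, Qty, WhID, Carrier, WCity} → lossless.
Decomposition 3: common = {PDesc}, closure = {PDesc} → lossy.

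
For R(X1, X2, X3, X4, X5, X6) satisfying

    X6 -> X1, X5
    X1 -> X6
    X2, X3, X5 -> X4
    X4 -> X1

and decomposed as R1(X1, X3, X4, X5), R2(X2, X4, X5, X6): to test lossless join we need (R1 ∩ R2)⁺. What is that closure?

R1 ∩ R2 = {X4, X5}.
X4 → X1 applies, adding X1
X1 → X6 applies, adding X6
Closure: {X1, X4, X5, X6}.

X1, X4, X5, X6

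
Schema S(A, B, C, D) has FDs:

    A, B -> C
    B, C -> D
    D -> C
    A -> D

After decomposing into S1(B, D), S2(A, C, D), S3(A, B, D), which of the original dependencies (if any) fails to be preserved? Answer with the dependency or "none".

B, C -> D

Check B, C → D: no single fragment contains all of {B, C, D}, and the restricted closure of {B, C} across the fragments never reaches {D}.
A, B → C is preserved.
D → C is preserved.
A → D is preserved.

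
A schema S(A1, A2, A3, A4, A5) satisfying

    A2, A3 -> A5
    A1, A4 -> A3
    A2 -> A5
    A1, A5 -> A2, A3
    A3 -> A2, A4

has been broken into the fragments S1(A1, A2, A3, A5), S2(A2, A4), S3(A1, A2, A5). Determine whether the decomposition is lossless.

No

Chase test. Columns are A1, A2, A3, A4, A5; row i has aⱼ where attribute j ∈ Si, else bᵢⱼ.
Initial tableau (one row per fragment):
  row 1: a1 a2 a3 b14 a5
  row 2: b21 a2 b23 a4 b25
  row 3: a1 a2 b33 b34 a5
Rows 1 and 2 agree on A2; apply A2→A5 and equate their A5 entries.
Rows 1 and 3 agree on A1, A5; apply A1, A5→A2, A3 and equate their A2, A3 entries.
Rows 1 and 3 agree on A3; apply A3→A2, A4 and equate their A2, A4 entries.
No row becomes fully distinguished — the join is lossy.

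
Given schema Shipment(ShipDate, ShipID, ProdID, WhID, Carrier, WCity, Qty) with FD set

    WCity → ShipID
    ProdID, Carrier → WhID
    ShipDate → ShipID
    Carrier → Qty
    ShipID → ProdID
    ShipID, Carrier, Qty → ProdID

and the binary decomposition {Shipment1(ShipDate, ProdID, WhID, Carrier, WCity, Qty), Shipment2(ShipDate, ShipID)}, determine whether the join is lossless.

Yes

Common attributes: Shipment1 ∩ Shipment2 = {ShipDate}.
Closure of {ShipDate}: ShipDate → ShipID applies, adding ShipID; ShipID → ProdID applies, adding ProdID. So (ShipDate)⁺ = {ShipDate, ShipID, ProdID}.
This closure contains every attribute of Shipment2, so Shipment1 ∩ Shipment2 → Shipment2. The join is lossless.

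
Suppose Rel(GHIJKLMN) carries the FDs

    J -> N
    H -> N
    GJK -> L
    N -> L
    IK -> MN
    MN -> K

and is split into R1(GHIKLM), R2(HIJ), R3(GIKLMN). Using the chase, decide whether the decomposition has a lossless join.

No

Chase test. Columns are GHIJKLMN; row i has aⱼ where attribute j ∈ Ri, else bᵢⱼ.
Initial tableau (one row per fragment):
  row 1: a1 a2 a3 b14 a5 a6 a7 b18
  row 2: b21 a2 a3 a4 b25 b26 b27 b28
  row 3: a1 b32 a3 b34 a5 a6 a7 a8
Rows 1 and 2 agree on H; apply H→N and equate their N entries.
Rows 1 and 2 agree on N; apply N→L and equate their L entries.
Rows 1 and 3 agree on IK; apply IK→MN and equate their MN entries.
No row becomes fully distinguished — the join is lossy.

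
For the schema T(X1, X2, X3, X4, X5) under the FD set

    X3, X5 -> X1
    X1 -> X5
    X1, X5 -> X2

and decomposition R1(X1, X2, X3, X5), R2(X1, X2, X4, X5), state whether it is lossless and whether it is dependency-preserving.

lossy but dependency-preserving

Lossless test: (X1, X2, X5)⁺ = {X1, X2, X5}, which is a superkey of neither fragment — lossy.
Dependency preservation: every FD's attributes lie within a single fragment, so each can be enforced locally — preserved.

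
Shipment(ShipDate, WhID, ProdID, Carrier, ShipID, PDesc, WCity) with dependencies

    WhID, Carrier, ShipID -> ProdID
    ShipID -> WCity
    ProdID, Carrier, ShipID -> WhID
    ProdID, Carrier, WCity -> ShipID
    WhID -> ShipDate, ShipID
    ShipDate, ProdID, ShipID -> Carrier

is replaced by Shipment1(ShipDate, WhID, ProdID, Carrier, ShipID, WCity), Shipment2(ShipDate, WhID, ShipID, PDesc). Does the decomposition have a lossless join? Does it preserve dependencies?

lossy but dependency-preserving

Lossless test: (ShipDate, WhID, ShipID)⁺ = {ShipDate, WhID, ShipID, WCity}, which is a superkey of neither fragment — lossy.
Dependency preservation: every FD's attributes lie within a single fragment, so each can be enforced locally — preserved.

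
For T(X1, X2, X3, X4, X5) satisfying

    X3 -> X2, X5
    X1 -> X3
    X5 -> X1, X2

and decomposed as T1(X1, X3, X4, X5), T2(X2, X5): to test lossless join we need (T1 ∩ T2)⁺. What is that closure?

T1 ∩ T2 = {X5}.
X5 → X1, X2 applies, adding X1, X2
X1 → X3 applies, adding X3
Closure: {X1, X2, X3, X5}.

X1, X2, X3, X5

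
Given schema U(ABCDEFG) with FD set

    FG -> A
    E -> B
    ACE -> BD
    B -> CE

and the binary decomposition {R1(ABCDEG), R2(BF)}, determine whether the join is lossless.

Common attributes: R1 ∩ R2 = {B}.
Closure of {B}: B → CE applies, adding CE. So (B)⁺ = {BCE}.
The closure contains neither all of R1 = {ABCDEG} nor all of R2 = {BF}, so the common attributes are not a superkey of either fragment. The join is lossy.

No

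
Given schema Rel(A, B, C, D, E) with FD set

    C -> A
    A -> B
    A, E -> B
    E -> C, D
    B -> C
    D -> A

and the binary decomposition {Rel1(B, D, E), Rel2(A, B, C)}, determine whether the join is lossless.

Common attributes: Rel1 ∩ Rel2 = {B}.
Closure of {B}: B → C applies, adding C; C → A applies, adding A. So (B)⁺ = {A, B, C}.
This closure contains every attribute of Rel2, so Rel1 ∩ Rel2 → Rel2. The join is lossless.

Yes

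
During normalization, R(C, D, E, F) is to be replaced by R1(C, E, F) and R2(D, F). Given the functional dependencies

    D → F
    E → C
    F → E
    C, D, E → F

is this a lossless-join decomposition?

Common attributes: R1 ∩ R2 = {F}.
Closure of {F}: F → E applies, adding E; E → C applies, adding C. So (F)⁺ = {C, E, F}.
This closure contains every attribute of R1, so R1 ∩ R2 → R1. The join is lossless.

Yes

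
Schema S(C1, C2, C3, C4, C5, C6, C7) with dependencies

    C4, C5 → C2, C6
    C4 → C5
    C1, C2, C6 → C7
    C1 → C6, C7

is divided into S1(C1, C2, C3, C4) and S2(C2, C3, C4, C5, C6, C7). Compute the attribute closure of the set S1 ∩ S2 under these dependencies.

S1 ∩ S2 = {C2, C3, C4}.
C4 → C5 applies, adding C5
C4, C5 → C2, C6 applies, adding C6
Closure: {C2, C3, C4, C5, C6}.

C2, C3, C4, C5, C6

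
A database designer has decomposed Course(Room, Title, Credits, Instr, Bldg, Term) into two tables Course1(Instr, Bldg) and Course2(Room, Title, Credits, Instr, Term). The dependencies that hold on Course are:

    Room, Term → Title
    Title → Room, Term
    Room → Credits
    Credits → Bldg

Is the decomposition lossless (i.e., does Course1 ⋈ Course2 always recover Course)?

No

Common attributes: Course1 ∩ Course2 = {Instr}.
No dependency enlarges {Instr}, so (Instr)⁺ = {Instr}.
The closure contains neither all of Course1 = {Instr, Bldg} nor all of Course2 = {Room, Title, Credits, Instr, Term}, so the common attributes are not a superkey of either fragment. The join is lossy.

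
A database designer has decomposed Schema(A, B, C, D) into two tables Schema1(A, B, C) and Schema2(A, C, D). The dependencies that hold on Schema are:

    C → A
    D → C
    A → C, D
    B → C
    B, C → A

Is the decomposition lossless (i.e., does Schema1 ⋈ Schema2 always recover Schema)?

Common attributes: Schema1 ∩ Schema2 = {A, C}.
Closure of {A, C}: A → C, D applies, adding D. So (A, C)⁺ = {A, C, D}.
This closure contains every attribute of Schema2, so Schema1 ∩ Schema2 → Schema2. The join is lossless.

Yes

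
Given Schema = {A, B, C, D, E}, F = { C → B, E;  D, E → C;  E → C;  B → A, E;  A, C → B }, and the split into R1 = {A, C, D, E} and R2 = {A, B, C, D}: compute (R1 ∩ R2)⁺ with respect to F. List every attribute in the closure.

R1 ∩ R2 = {A, C, D}.
C → B, E applies, adding B, E
Closure: {A, B, C, D, E}.

A, B, C, D, E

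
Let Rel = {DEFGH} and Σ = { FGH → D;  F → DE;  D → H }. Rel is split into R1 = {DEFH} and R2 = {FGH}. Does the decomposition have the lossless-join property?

Common attributes: R1 ∩ R2 = {FH}.
Closure of {FH}: F → DE applies, adding DE. So (FH)⁺ = {DEFH}.
This closure contains every attribute of R1, so R1 ∩ R2 → R1. The join is lossless.

Yes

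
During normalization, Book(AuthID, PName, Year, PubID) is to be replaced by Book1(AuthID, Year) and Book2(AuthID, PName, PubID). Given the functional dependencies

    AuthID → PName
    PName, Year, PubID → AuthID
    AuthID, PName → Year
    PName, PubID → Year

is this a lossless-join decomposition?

Yes

Common attributes: Book1 ∩ Book2 = {AuthID}.
Closure of {AuthID}: AuthID → PName applies, adding PName; AuthID, PName → Year applies, adding Year. So (AuthID)⁺ = {AuthID, PName, Year}.
This closure contains every attribute of Book1, so Book1 ∩ Book2 → Book1. The join is lossless.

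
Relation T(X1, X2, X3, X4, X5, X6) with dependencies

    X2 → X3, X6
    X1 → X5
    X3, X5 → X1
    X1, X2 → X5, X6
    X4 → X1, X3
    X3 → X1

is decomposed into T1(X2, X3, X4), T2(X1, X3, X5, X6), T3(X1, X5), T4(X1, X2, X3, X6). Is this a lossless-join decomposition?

Chase test. Columns are X1, X2, X3, X4, X5, X6; row i has aⱼ where attribute j ∈ Ti, else bᵢⱼ.
Initial tableau (one row per fragment):
  row 1: b11 a2 a3 a4 b15 b16
  row 2: a1 b22 a3 b24 a5 a6
  row 3: a1 b32 b33 b34 a5 b36
  row 4: a1 a2 a3 b44 b45 a6
Rows 1 and 4 agree on X2; apply X2→X3, X6 and equate their X3, X6 entries.
Rows 2 and 4 agree on X1; apply X1→X5 and equate their X5 entries.
Rows 1 and 2 agree on X3; apply X3→X1 and equate their X1 entries.
Rows 1 and 2 agree on X1; apply X1→X5 and equate their X5 entries.
Row 1 is now all distinguished symbols — the join is lossless.

Yes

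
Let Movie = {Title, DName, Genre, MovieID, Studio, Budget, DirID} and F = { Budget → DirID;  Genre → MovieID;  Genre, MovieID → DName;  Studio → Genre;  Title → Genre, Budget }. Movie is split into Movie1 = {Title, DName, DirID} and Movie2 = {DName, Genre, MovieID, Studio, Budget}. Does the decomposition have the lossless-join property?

Common attributes: Movie1 ∩ Movie2 = {DName}.
No dependency enlarges {DName}, so (DName)⁺ = {DName}.
The closure contains neither all of Movie1 = {Title, DName, DirID} nor all of Movie2 = {DName, Genre, MovieID, Studio, Budget}, so the common attributes are not a superkey of either fragment. The join is lossy.

No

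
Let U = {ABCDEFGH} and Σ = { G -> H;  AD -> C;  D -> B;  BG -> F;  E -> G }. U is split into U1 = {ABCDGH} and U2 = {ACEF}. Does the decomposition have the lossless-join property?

Common attributes: U1 ∩ U2 = {AC}.
No dependency enlarges {AC}, so (AC)⁺ = {AC}.
The closure contains neither all of U1 = {ABCDGH} nor all of U2 = {ACEF}, so the common attributes are not a superkey of either fragment. The join is lossy.

No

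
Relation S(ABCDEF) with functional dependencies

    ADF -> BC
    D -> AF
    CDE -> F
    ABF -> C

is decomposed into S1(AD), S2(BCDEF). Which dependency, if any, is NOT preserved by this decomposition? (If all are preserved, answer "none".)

Check ABF → C: no single fragment contains all of {ABCF}, and the restricted closure of {ABF} across the fragments never reaches {C}.
ADF → BC is preserved.
D → AF is preserved.
CDE → F is preserved.

ABF -> C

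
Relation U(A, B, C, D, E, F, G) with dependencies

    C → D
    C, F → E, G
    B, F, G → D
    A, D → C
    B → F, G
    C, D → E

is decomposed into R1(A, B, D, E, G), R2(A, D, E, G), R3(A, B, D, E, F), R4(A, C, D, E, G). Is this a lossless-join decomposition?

Yes

Chase test. Columns are A, B, C, D, E, F, G; row i has aⱼ where attribute j ∈ Ri, else bᵢⱼ.
Initial tableau (one row per fragment):
  row 1: a1 a2 b13 a4 a5 b16 a7
  row 2: a1 b22 b23 a4 a5 b26 a7
  row 3: a1 a2 b33 a4 a5 a6 b37
  row 4: a1 b42 a3 a4 a5 b46 a7
Rows 1 and 2 agree on A, D; apply A, D→C and equate their C entries.
Rows 1 and 3 agree on A, D; apply A, D→C and equate their C entries.
Rows 1 and 4 agree on A, D; apply A, D→C and equate their C entries.
Rows 1 and 3 agree on B; apply B→F, G and equate their F, G entries.
Row 1 is now all distinguished symbols — the join is lossless.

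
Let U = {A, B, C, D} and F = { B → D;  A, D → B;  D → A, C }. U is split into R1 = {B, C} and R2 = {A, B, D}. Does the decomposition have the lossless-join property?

Common attributes: R1 ∩ R2 = {B}.
Closure of {B}: B → D applies, adding D; D → A, C applies, adding A, C. So (B)⁺ = {A, B, C, D}.
This closure contains every attribute of R1, so R1 ∩ R2 → R1. The join is lossless.

Yes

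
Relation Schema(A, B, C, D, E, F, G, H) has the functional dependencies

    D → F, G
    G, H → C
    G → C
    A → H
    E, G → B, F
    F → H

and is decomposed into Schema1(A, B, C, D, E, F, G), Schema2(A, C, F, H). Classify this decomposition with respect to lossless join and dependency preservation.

Lossless test: (A, C, F)⁺ = {A, C, F, H}, which contains all of one fragment — lossless.
Dependency preservation: G, H → C is not contained in any single fragment, but the restricted closure of its left-hand side across the fragments still reaches the right-hand side; the remaining FDs each lie inside some fragment. All dependencies are preserved.

lossless and dependency-preserving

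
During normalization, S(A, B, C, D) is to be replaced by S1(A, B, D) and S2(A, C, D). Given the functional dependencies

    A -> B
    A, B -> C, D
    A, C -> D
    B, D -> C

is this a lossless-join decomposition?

Common attributes: S1 ∩ S2 = {A, D}.
Closure of {A, D}: A → B applies, adding B; A, B → C, D applies, adding C. So (A, D)⁺ = {A, B, C, D}.
This closure contains every attribute of S1, so S1 ∩ S2 → S1. The join is lossless.

Yes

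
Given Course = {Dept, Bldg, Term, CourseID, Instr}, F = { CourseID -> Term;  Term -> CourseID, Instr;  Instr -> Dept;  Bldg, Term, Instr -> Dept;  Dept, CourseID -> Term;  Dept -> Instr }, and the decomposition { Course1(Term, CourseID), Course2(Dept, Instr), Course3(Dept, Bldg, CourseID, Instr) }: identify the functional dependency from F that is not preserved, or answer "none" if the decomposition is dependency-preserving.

none

CourseID → Term lies within Course1.
Term → CourseID, Instr: restricted closure across fragments reaches CourseID, Instr.
Instr → Dept lies within Course2.
Bldg, Term, Instr → Dept: restricted closure across fragments reaches Dept.
Dept, CourseID → Term: restricted closure across fragments reaches Term.
Dept → Instr lies within Course2.
Every dependency is enforceable on the fragments, so the decomposition is dependency-preserving.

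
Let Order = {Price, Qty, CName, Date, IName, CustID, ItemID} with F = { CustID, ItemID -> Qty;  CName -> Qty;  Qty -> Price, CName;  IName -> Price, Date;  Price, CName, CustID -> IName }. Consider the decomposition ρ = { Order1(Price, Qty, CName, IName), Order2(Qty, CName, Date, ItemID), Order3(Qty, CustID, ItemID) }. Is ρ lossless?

Chase test. Columns are Price, Qty, CName, Date, IName, CustID, ItemID; row i has aⱼ where attribute j ∈ Orderi, else bᵢⱼ.
Initial tableau (one row per fragment):
  row 1: a1 a2 a3 b14 a5 b16 b17
  row 2: b21 a2 a3 a4 b25 b26 a7
  row 3: b31 a2 b33 b34 b35 a6 a7
Rows 1 and 2 agree on Qty; apply Qty→Price, CName and equate their Price, CName entries.
Rows 1 and 3 agree on Qty; apply Qty→Price, CName and equate their Price, CName entries.
No row becomes fully distinguished — the join is lossy.

No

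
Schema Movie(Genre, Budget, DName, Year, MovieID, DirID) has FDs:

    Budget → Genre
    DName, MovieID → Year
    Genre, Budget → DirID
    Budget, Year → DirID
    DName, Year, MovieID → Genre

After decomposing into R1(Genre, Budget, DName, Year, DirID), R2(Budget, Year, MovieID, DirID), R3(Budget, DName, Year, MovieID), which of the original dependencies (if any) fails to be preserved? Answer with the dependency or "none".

Check DName, Year, MovieID → Genre: no single fragment contains all of {Genre, DName, Year, MovieID}, and the restricted closure of {DName, Year, MovieID} across the fragments never reaches {Genre}.
Budget → Genre is preserved.
DName, MovieID → Year is preserved.
Genre, Budget → DirID is preserved.
Budget, Year → DirID is preserved.

DName, Year, MovieID → Genre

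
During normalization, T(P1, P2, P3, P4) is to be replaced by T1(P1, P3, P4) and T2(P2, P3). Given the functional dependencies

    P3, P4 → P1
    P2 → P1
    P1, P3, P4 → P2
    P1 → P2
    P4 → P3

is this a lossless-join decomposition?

Common attributes: T1 ∩ T2 = {P3}.
No dependency enlarges {P3}, so (P3)⁺ = {P3}.
The closure contains neither all of T1 = {P1, P3, P4} nor all of T2 = {P2, P3}, so the common attributes are not a superkey of either fragment. The join is lossy.

No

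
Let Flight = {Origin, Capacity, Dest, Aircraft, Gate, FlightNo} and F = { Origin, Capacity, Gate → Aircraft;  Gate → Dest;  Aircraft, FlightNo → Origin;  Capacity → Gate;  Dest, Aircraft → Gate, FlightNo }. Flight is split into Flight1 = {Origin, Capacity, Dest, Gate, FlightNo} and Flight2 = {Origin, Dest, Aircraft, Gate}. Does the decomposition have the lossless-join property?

No

Common attributes: Flight1 ∩ Flight2 = {Origin, Dest, Gate}.
No dependency enlarges {Origin, Dest, Gate}, so (Origin, Dest, Gate)⁺ = {Origin, Dest, Gate}.
The closure contains neither all of Flight1 = {Origin, Capacity, Dest, Gate, FlightNo} nor all of Flight2 = {Origin, Dest, Aircraft, Gate}, so the common attributes are not a superkey of either fragment. The join is lossy.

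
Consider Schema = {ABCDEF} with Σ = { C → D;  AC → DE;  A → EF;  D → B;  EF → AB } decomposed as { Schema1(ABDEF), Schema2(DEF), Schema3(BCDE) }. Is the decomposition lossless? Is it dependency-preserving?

lossy but dependency-preserving

Lossless test (chase): Rows 1 and 2 agree on D; apply D→B and equate their B entries. Rows 1 and 2 agree on EF; apply EF→AB and equate their AB entries. No row becomes fully distinguished — the join is lossy.
Dependency preservation: AC → DE is not contained in any single fragment, but the restricted closure of its left-hand side across the fragments still reaches the right-hand side; the remaining FDs each lie inside some fragment. All dependencies are preserved.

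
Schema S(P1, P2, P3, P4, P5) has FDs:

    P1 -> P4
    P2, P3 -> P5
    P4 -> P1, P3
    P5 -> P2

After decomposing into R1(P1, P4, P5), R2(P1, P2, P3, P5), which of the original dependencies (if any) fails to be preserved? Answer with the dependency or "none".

P1 → P4 lies within R1.
P2, P3 → P5 lies within R2.
P4 → P1, P3: restricted closure across fragments reaches P1, P3.
P5 → P2 lies within R2.
Every dependency is enforceable on the fragments, so the decomposition is dependency-preserving.

none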